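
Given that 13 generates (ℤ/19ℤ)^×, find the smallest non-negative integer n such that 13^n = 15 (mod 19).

Successive powers of 13 modulo 19:
  13^0=1  13^1=13  13^2=17  13^3=12  13^4=4  13^5=14
  13^6=11  13^7=10  13^8=16  13^9=18  13^10=6  13^11=2
  13^12=7  13^13=15
So 13^13 ≡ 15 (mod 19), giving n = 13.

13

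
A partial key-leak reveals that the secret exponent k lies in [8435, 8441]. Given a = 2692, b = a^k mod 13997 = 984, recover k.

8438

Compute 2692^8435 mod 13997 = 6758, then multiply by 2692 repeatedly:
  2692^8435=6758  2692^8436=10433  2692^8437=7654  2692^8438=984
Found 984 at exponent 8438.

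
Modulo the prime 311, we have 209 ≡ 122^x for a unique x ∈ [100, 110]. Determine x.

106

Compute 122^100 mod 311 = 121, then multiply by 122 repeatedly:
  122^100=121  122^101=145  122^102=274  122^103=151  122^104=73
  122^105=198  122^106=209
Found 209 at exponent 106.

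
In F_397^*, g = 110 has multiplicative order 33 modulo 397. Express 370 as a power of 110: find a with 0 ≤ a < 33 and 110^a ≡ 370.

Successive powers of 110 modulo 397:
  110^0=1  110^1=110  110^2=190  110^3=256  110^4=370
So 110^4 ≡ 370 (mod 397), giving a = 4.

4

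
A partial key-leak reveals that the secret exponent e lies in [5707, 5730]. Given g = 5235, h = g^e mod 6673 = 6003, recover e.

5719

Compute 5235^5707 mod 6673 = 4789, then multiply by 5235 repeatedly:
  5235^5707=4789  5235^5708=6627  5235^5709=6091  5235^5710=2791  5235^5711=3688
  5235^5712=1691  5235^5713=3987  5235^5714=5474  5235^5715=2528  5235^5716=1521
  5235^5717=1546  5235^5718=5634  5235^5719=6003
Found 6003 at exponent 5719.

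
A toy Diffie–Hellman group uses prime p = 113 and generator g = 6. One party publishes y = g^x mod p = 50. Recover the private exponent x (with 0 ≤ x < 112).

74

Baby-step giant-step with m = ceil(sqrt(112)) = 11.
Baby table (6^j mod 113 for j=0..10):
  0:1  1:6  2:36  3:103  4:53  5:92  6:100  7:35
  8:97  9:17  10:102
Giant step factor: 6^(-11) ≡ 101 (mod 113).
Scan 50·101^i mod 113 for i = 0, 1, …:
  i=0: 50   i=1: 78   i=2: 81   i=3: 45
  i=4: 25   i=5: 39   i=6: 97
Match at i=6, j=8: x = 6·11 + 8 = 74.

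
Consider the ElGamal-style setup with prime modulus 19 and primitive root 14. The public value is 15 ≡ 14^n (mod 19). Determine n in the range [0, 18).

Successive powers of 14 modulo 19:
  14^0=1  14^1=14  14^2=6  14^3=8  14^4=17  14^5=10
  14^6=7  14^7=3  14^8=4  14^9=18  14^10=5  14^11=13
  14^12=11  14^13=2  14^14=9  14^15=12  14^16=16  14^17=15
So 14^17 ≡ 15 (mod 19), giving n = 17.

17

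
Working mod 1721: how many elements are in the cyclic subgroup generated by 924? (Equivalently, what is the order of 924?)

860

The order of 924 must divide p − 1 = 1720 = 2^3 · 5 · 43.
Divisors: 1, 2, 4, 5, 8, 10, 20, 40, 43, 86, 172, 215, 344, 430, 860, 1720.
Check each in increasing order: 924^1 ≡ 924;  924^2 ≡ 160;  924^4 ≡ 1506;  924^5 ≡ 976;  924^8 ≡ 1479;  924^10 ≡ 863;  924^20 ≡ 1297;  924^40 ≡ 792;  924^43 ≡ 1045;  924^86 ≡ 911;  924^172 ≡ 399;  924^215 ≡ 473;  924^344 ≡ 869;  924^430 ≡ 1720;  924^860 ≡ 1.
Smallest exponent giving 1 is 860.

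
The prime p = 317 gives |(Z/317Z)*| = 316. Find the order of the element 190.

The order of 190 must divide p − 1 = 316 = 2^2 · 79.
Divisors: 1, 2, 4, 79, 158, 316.
Check each in increasing order: 190^1 ≡ 190;  190^2 ≡ 279;  190^4 ≡ 176;  190^79 ≡ 114;  190^158 ≡ 316;  190^316 ≡ 1.
Smallest exponent giving 1 is 316.

316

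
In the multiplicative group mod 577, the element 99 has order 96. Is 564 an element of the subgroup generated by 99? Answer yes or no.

564 ∈ ⟨99⟩ iff 564^96 ≡ 1 (mod 577), since |⟨99⟩| = 96.
564^96 mod 577 = 214.
Since 214 ≠ 1, 564 does not lie in the subgroup.

no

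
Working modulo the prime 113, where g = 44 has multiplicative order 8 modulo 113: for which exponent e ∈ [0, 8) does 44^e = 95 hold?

3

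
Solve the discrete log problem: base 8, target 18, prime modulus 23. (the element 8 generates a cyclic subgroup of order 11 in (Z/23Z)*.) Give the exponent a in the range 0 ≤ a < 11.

2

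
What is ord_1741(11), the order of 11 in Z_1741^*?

435

The order of 11 must divide p − 1 = 1740 = 2^2 · 3 · 5 · 29.
Divisors: 1, 2, 3, 4, 5, 6, 10, 12, 15, 20, 29, 30, 58, 60, 87, 116, 145, 174, 290, 348, 435, 580, 870, 1740.
Check each in increasing order: 11^1 ≡ 11;  11^2 ≡ 121;  11^3 ≡ 1331;  11^4 ≡ 713;  11^5 ≡ 879;  11^6 ≡ 964;  11^10 ≡ 1378;  11^12 ≡ 1343;  11^15 ≡ 1267;  11^20 ≡ 1194;  11^29 ≡ 641;  11^30 ≡ 87;  11^58 ≡ 5;  11^60 ≡ 605;  11^87 ≡ 1464;  11^116 ≡ 25;  11^145 ≡ 356;  11^174 ≡ 125;  11^290 ≡ 1384;  11^348 ≡ 1697;  11^435 ≡ 1.
Smallest exponent giving 1 is 435.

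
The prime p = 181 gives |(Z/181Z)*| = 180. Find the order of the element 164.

36

The order of 164 must divide p − 1 = 180 = 2^2 · 3^2 · 5.
Divisors: 1, 2, 3, 4, 5, 6, 9, 10, 12, 15, 18, 20, 30, 36, 45, 60, 90, 180.
Check each in increasing order: 164^1 ≡ 164;  164^2 ≡ 108;  164^3 ≡ 155;  164^4 ≡ 80;  164^5 ≡ 88;  164^6 ≡ 133;  164^9 ≡ 162;  164^10 ≡ 142;  164^12 ≡ 132;  164^15 ≡ 7;  164^18 ≡ 180;  164^20 ≡ 73;  164^30 ≡ 49;  164^36 ≡ 1.
Smallest exponent giving 1 is 36.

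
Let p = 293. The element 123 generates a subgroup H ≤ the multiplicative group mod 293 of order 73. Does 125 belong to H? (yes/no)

no

125 ∈ ⟨123⟩ iff 125^73 ≡ 1 (mod 293), since |⟨123⟩| = 73.
125^73 mod 293 = 155.
Since 155 ≠ 1, 125 does not lie in the subgroup.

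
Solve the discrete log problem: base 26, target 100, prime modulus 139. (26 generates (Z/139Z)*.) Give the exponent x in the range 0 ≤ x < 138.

60

Baby-step giant-step with m = ceil(sqrt(138)) = 12.
Baby table (26^j mod 139 for j=0..11):
  0:1  1:26  2:120  3:62  4:83  5:73  6:91  7:3
  8:78  9:82  10:47  11:110
Giant step factor: 26^(-12) ≡ 106 (mod 139).
Scan 100·106^i mod 139 for i = 0, 1, …:
  i=0: 100   i=1: 36   i=2: 63   i=3: 6
  i=4: 80   i=5: 1
Match at i=5, j=0: x = 5·12 + 0 = 60.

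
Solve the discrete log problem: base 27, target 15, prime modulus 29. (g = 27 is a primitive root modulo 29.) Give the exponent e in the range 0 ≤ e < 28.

13

Successive powers of 27 modulo 29:
  27^0=1  27^1=27  27^2=4  27^3=21  27^4=16  27^5=26
  27^6=6  27^7=17  27^8=24  27^9=10  27^10=9  27^11=11
  27^12=7  27^13=15
So 27^13 ≡ 15 (mod 29), giving e = 13.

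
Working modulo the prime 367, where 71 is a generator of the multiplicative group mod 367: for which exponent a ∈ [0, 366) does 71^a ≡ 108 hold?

193

Baby-step giant-step with m = ceil(sqrt(366)) = 20.
Baby table (71^j mod 367 for j=0..19):
  0:1  1:71  2:270  3:86  4:234  5:99  6:56  7:306
  8:73  9:45  10:259  11:39  12:200  13:254  14:51  15:318
  16:191  17:349  18:190  19:278
Giant step factor: 71^(-20) ≡ 289 (mod 367).
Scan 108·289^i mod 367 for i = 0, 1, …:
  i=0: 108   i=1: 17   i=2: 142   i=3: 301
  i=4: 10   i=5: 321   i=6: 285   i=7: 157
  i=8: 232   i=9: 254
Match at i=9, j=13: a = 9·20 + 13 = 193.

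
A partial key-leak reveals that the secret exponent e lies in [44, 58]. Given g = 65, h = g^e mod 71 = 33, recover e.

51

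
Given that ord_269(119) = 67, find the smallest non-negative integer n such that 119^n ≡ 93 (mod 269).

57

Baby-step giant-step with m = ceil(sqrt(67)) = 9.
Baby table (119^j mod 269 for j=0..8):
  0:1  1:119  2:173  3:143  4:70  5:260  6:5  7:57
  8:58
Giant step factor: 119^(-9) ≡ 38 (mod 269).
Scan 93·38^i mod 269 for i = 0, 1, …:
  i=0: 93   i=1: 37   i=2: 61   i=3: 166
  i=4: 121   i=5: 25   i=6: 143
Match at i=6, j=3: n = 6·9 + 3 = 57.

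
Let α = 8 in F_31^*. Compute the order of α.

The order of 8 must divide p − 1 = 30 = 2 · 3 · 5.
Divisors: 1, 2, 3, 5, 6, 10, 15, 30.
Check each in increasing order: 8^1 ≡ 8;  8^2 ≡ 2;  8^3 ≡ 16;  8^5 ≡ 1.
Smallest exponent giving 1 is 5.

5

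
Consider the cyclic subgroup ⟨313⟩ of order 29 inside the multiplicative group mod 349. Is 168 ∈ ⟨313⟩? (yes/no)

yes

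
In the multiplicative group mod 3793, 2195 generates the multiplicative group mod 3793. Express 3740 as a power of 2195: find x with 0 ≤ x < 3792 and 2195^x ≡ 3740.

3083

Baby-step giant-step with m = ceil(sqrt(3792)) = 62.
Baby table (2195^j mod 3793 for j=0..61):
  0:1  1:2195  2:915  3:1928  4:2765  5:375  6:44  7:1755
  8:2330  9:1386  10:284  11:1328  12:1936  13:1360  14:109  15:296
  16:1117  17:1537  18:1738  19:2945  20:1003  21:1645  22:3632  23:3147
  24:612  25:618  26:2409  27:313  28:502  29:1920  30:377  31:641
  32:3585  33:2393  34:3123  35:1034  36:1416  37:1653  38:2227  39:2881
  40:864  41:3773  42:1616  43:665  44:3163  45:1595  46:86  47:2913
  48:2830  49:2709  50:2624  51:1906  52:3784  53:3003  54:3144  55:1613
  56:1666  57:418  58:3397  59:3170  60:1788  61:2698
Giant step factor: 2195^(-62) ≡ 2174 (mod 3793).
Scan 3740·2174^i mod 3793 for i = 0, 1, …:
  i=0: 3740   i=1: 2361   i=2: 885   i=3: 939
  i=4: 752   i=5: 65   i=6: 969   i=7: 1491
  i=8: 2212   i=9: 3157     …   i=48: 655
  i=49: 1595
Match at i=49, j=45: x = 49·62 + 45 = 3083.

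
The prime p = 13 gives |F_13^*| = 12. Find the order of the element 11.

12

The order of 11 must divide p − 1 = 12 = 2^2 · 3.
Divisors: 1, 2, 3, 4, 6, 12.
Check each in increasing order: 11^1 ≡ 11;  11^2 ≡ 4;  11^3 ≡ 5;  11^4 ≡ 3;  11^6 ≡ 12;  11^12 ≡ 1.
Smallest exponent giving 1 is 12.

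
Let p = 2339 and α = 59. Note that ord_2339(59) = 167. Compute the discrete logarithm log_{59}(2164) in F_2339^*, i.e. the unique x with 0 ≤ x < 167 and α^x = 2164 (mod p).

Successive powers of 59 modulo 2339:
  59^0=1  59^1=59  59^2=1142  59^3=1886  59^4=1341  59^5=1932
  59^6=1716  59^7=667  59^8=1929  59^9=1539  59^10=1919  59^11=949
  59^12=2194  59^13=801  59^14=479  59^15=193  59^16=2031  59^17=540
  59^18=1453  59^19=1523  59^20=975  59^21=1389  59^22=86  59^23=396
  59^24=2313  59^25=805  59^26=715  59^27=83  59^28=219  59^29=1226
  59^30=2164
So 59^30 ≡ 2164 (mod 2339), giving x = 30.

30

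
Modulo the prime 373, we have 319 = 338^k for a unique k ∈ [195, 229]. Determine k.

229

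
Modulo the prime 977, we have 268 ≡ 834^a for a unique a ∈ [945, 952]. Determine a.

948

Compute 834^945 mod 977 = 334, then multiply by 834 repeatedly:
  834^945=334  834^946=111  834^947=736  834^948=268
Found 268 at exponent 948.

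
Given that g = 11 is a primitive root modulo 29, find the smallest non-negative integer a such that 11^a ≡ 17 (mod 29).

Successive powers of 11 modulo 29:
  11^0=1  11^1=11  11^2=5  11^3=26  11^4=25  11^5=14
  11^6=9  11^7=12  11^8=16  11^9=2  11^10=22  11^11=10
  11^12=23  11^13=21  11^14=28  11^15=18  11^16=24  11^17=3
  11^18=4  11^19=15  11^20=20  11^21=17
So 11^21 ≡ 17 (mod 29), giving a = 21.

21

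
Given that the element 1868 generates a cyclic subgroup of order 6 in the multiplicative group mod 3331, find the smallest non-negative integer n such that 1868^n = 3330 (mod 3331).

3

Successive powers of 1868 modulo 3331:
  1868^0=1  1868^1=1868  1868^2=1867  1868^3=3330
So 1868^3 ≡ 3330 (mod 3331), giving n = 3.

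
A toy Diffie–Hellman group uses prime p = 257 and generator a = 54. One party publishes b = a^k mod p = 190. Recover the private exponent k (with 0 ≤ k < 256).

140

Baby-step giant-step with m = ceil(sqrt(256)) = 16.
Baby table (54^j mod 257 for j=0..15):
  0:1  1:54  2:89  3:180  4:211  5:86  6:18  7:201
  8:60  9:156  10:200  11:6  12:67  13:20  14:52  15:238
Giant step factor: 54^(-16) ≡ 129 (mod 257).
Scan 190·129^i mod 257 for i = 0, 1, …:
  i=0: 190   i=1: 95   i=2: 176   i=3: 88
  i=4: 44   i=5: 22   i=6: 11   i=7: 134
  i=8: 67
Match at i=8, j=12: k = 8·16 + 12 = 140.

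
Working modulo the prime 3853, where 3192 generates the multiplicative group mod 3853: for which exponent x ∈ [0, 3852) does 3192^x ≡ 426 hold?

Baby-step giant-step with m = ceil(sqrt(3852)) = 63.
Baby table (3192^j mod 3853 for j=0..62):
  0:1  1:3192  2:1532  3:687  4:547  5:615  6:1903  7:2048
  8:2528  9:1194  10:631  11:2886  12:3442  13:1961  14:2240  15:2765
  16:2510  17:1533  18:26  19:2079  20:1302  21:2450  22:2663  23:578
  24:3242  25:3159  26:227  27:220  28:994  29:1829  30:873  31:897
  32:445  33:2536  34:3612  35:1328  36:676  37:112  38:3028  39:2052
  40:3737  41:3469  42:3379  43:1221  44:2049  45:1867  46:2726  47:1318
  48:3433  49:204  50:11  51:435  52:1440  53:3704  54:2164  55:2912
  56:1668  57:3263  58:837  59:1575  60:3088  61:922  62:3185
Giant step factor: 3192^(-63) ≡ 797 (mod 3853).
Scan 426·797^i mod 3853 for i = 0, 1, …:
  i=0: 426   i=1: 458   i=2: 2844   i=3: 1104
  i=4: 1404   i=5: 1618   i=6: 2644   i=7: 3530
  i=8: 720   i=9: 3596     …   i=57: 3176
  i=58: 3704
Match at i=58, j=53: x = 58·63 + 53 = 3707.

3707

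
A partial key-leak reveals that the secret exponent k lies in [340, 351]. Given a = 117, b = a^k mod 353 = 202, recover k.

347

Compute 117^340 mod 353 = 29, then multiply by 117 repeatedly:
  117^340=29  117^341=216  117^342=209  117^343=96  117^344=289
  117^345=278  117^346=50  117^347=202
Found 202 at exponent 347.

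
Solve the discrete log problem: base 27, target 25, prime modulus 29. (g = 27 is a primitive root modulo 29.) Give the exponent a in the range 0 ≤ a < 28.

Successive powers of 27 modulo 29:
  27^0=1  27^1=27  27^2=4  27^3=21  27^4=16  27^5=26
  27^6=6  27^7=17  27^8=24  27^9=10  27^10=9  27^11=11
  27^12=7  27^13=15  27^14=28  27^15=2  27^16=25
So 27^16 ≡ 25 (mod 29), giving a = 16.

16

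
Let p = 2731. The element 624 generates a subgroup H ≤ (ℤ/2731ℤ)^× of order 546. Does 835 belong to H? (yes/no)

no

835 ∈ ⟨624⟩ iff 835^546 ≡ 1 (mod 2731), since |⟨624⟩| = 546.
835^546 mod 2731 = 742.
Since 742 ≠ 1, 835 does not lie in the subgroup.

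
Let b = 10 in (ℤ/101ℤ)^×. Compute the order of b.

4

The order of 10 must divide p − 1 = 100 = 2^2 · 5^2.
Divisors: 1, 2, 4, 5, 10, 20, 25, 50, 100.
Check each in increasing order: 10^1 ≡ 10;  10^2 ≡ 100;  10^4 ≡ 1.
Smallest exponent giving 1 is 4.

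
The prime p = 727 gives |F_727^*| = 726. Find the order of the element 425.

The order of 425 must divide p − 1 = 726 = 2 · 3 · 11^2.
Divisors: 1, 2, 3, 6, 11, 22, 33, 66, 121, 242, 363, 726.
Check each in increasing order: 425^1 ≡ 425;  425^2 ≡ 329;  425^3 ≡ 241;  425^6 ≡ 648;  425^11 ≡ 1.
Smallest exponent giving 1 is 11.

11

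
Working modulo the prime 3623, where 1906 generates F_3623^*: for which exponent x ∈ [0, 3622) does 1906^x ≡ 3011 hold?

3335

Baby-step giant-step with m = ceil(sqrt(3622)) = 61.
Baby table (1906^j mod 3623 for j=0..60):
  0:1  1:1906  2:2590  3:2014  4:1927  5:2763  6:2059  7:745
  8:3377  9:2114  10:508  11:907  12:571  13:1426  14:706  15:1503
  16:2548  17:1668  18:1837  19:1504  20:831  21:635  22:228  23:3431
  24:3594  25:2694  26:973  27:3185  28:2085  29:3202  30:1880  31:133
  32:3511  33:285  34:3383  35:2681  36:1556  37:2122  38:1264  39:3512
  40:2191  41:2350  42:1072  43:3483  44:1262  45:3323  46:634  47:1945
  48:841  49:1580  50:767  51:1833  52:1126  53:1340  54:3448  55:3389
  56:3248  57:2604  58:3337  59:1957  60:1975
Giant step factor: 1906^(-61) ≡ 2666 (mod 3623).
Scan 3011·2666^i mod 3623 for i = 0, 1, …:
  i=0: 3011   i=1: 2381   i=2: 250   i=3: 3491
  i=4: 3142   i=5: 196   i=6: 824   i=7: 1246
  i=8: 3168   i=9: 675     …   i=53: 1368
  i=54: 2350
Match at i=54, j=41: x = 54·61 + 41 = 3335.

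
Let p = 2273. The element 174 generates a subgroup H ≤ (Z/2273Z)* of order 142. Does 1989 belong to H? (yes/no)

no

1989 ∈ ⟨174⟩ iff 1989^142 ≡ 1 (mod 2273), since |⟨174⟩| = 142.
1989^142 mod 2273 = 1983.
Since 1983 ≠ 1, 1989 does not lie in the subgroup.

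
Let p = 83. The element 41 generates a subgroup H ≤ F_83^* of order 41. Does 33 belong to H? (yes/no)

33 ∈ ⟨41⟩ iff 33^41 ≡ 1 (mod 83), since |⟨41⟩| = 41.
33^41 mod 83 = 1.
Since 1 = 1, 33 lies in the subgroup.

yes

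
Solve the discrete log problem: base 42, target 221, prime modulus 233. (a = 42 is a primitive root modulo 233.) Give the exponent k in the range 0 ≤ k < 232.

Baby-step giant-step with m = ceil(sqrt(232)) = 16.
Baby table (42^j mod 233 for j=0..15):
  0:1  1:42  2:133  3:227  4:214  5:134  6:36  7:114
  8:128  9:17  10:15  11:164  12:131  13:143  14:181  15:146
Giant step factor: 42^(-16) ≡ 148 (mod 233).
Scan 221·148^i mod 233 for i = 0, 1, …:
  i=0: 221   i=1: 88   i=2: 209   i=3: 176
  i=4: 185   i=5: 119   i=6: 137   i=7: 5
  i=8: 41   i=9: 10   i=10: 82   i=11: 20
  i=12: 164
Match at i=12, j=11: k = 12·16 + 11 = 203.

203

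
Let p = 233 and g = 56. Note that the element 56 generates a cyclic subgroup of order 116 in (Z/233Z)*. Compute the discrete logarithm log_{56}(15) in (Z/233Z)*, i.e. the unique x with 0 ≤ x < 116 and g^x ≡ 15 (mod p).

Baby-step giant-step with m = ceil(sqrt(116)) = 11.
Baby table (56^j mod 233 for j=0..10):
  0:1  1:56  2:107  3:167  4:32  5:161  6:162  7:218
  8:92  9:26  10:58
Giant step factor: 56^(-11) ≡ 183 (mod 233).
Scan 15·183^i mod 233 for i = 0, 1, …:
  i=0: 15   i=1: 182   i=2: 220   i=3: 184
  i=4: 120   i=5: 58
Match at i=5, j=10: x = 5·11 + 10 = 65.

65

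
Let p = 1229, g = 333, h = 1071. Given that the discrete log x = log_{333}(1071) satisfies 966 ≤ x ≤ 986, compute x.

Compute 333^966 mod 1229 = 1080, then multiply by 333 repeatedly:
  333^966=1080  333^967=772  333^968=215  333^969=313  333^970=993
  333^971=68  333^972=522  333^973=537  333^974=616  333^975=1114
  333^976=1033  333^977=1098  333^978=621  333^979=321  333^980=1199
  333^981=1071
Found 1071 at exponent 981.

981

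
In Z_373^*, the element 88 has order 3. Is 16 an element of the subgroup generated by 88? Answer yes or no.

no

⟨88⟩ has order 3; its elements mod 373 are {1, 88, 284}.
16 is not in this set.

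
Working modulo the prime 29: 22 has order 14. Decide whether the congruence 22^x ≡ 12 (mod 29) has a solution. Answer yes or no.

no

⟨22⟩ has order 14; its elements mod 29 are {1, 4, 5, 6, 7, 9, 13, 16, 20, 22, 23, 24, 25, 28}.
12 is not in this set.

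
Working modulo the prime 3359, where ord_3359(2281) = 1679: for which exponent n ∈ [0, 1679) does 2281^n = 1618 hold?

1049

Baby-step giant-step with m = ceil(sqrt(1679)) = 41.
Baby table (2281^j mod 3359 for j=0..40):
  0:1  1:2281  2:3229  3:2421  4:105  5:1016  6:3145  7:2280
  8:948  9:2551  10:1043  11:911  12:2129  13:2494  14:2027  15:1603
  16:1851  17:3227  18:1218  19:365  20:2892  21:2935  22:248  23:1376
  24:1350  25:2506  26:2527  27:43  28:672  29:1128  30:3333  31:1156
  32:21  33:875  34:629  35:456  36:2205  37:1182  38:2224  39:854
  40:3113
Giant step factor: 2281^(-41) ≡ 3126 (mod 3359).
Scan 1618·3126^i mod 3359 for i = 0, 1, …:
  i=0: 1618   i=1: 2573   i=2: 1752   i=3: 1582
  i=4: 884   i=5: 2286   i=6: 1443   i=7: 3040
  i=8: 429   i=9: 813     …   i=24: 1580
  i=25: 1350
Match at i=25, j=24: n = 25·41 + 24 = 1049.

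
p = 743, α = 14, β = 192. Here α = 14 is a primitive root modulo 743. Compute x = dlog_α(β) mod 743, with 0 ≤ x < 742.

632

Baby-step giant-step with m = ceil(sqrt(742)) = 28.
Baby table (14^j mod 743 for j=0..27):
  0:1  1:14  2:196  3:515  4:523  5:635  6:717  7:379
  8:105  9:727  10:519  11:579  12:676  13:548  14:242  15:416
  16:623  17:549  18:256  19:612  20:395  21:329  22:148  23:586
  24:31  25:434  26:132  27:362
Giant step factor: 14^(-28) ≡ 162 (mod 743).
Scan 192·162^i mod 743 for i = 0, 1, …:
  i=0: 192   i=1: 641   i=2: 565   i=3: 141
  i=4: 552   i=5: 264   i=6: 417   i=7: 684
  i=8: 101   i=9: 16     …   i=21: 357
  i=22: 623
Match at i=22, j=16: x = 22·28 + 16 = 632.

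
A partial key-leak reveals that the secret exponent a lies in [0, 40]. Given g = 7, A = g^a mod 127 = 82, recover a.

32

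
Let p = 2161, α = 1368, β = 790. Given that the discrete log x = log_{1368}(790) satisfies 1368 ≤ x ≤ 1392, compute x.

Compute 1368^1368 mod 2161 = 1053, then multiply by 1368 repeatedly:
  1368^1368=1053  1368^1369=1278  1368^1370=55  1368^1371=1766  1368^1372=2051
  1368^1373=790
Found 790 at exponent 1373.

1373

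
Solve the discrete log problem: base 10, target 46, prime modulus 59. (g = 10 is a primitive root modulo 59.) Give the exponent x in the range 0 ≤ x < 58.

52

Baby-step giant-step with m = ceil(sqrt(58)) = 8.
Baby table (10^j mod 59 for j=0..7):
  0:1  1:10  2:41  3:56  4:29  5:54  6:9  7:31
Giant step factor: 10^(-8) ≡ 4 (mod 59).
Scan 46·4^i mod 59 for i = 0, 1, …:
  i=0: 46   i=1: 7   i=2: 28   i=3: 53
  i=4: 35   i=5: 22   i=6: 29
Match at i=6, j=4: x = 6·8 + 4 = 52.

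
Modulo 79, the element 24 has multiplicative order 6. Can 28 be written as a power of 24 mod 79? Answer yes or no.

⟨24⟩ has order 6; its elements mod 79 are {1, 23, 24, 55, 56, 78}.
28 is not in this set.

no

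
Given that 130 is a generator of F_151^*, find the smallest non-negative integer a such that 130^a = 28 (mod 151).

Successive powers of 130 modulo 151:
  130^0=1  130^1=130  130^2=139  130^3=101  130^4=144  130^5=147
  130^6=84  130^7=48  130^8=49  130^9=28
So 130^9 ≡ 28 (mod 151), giving a = 9.

9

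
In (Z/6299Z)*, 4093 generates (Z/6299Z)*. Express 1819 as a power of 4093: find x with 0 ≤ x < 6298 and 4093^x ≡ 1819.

2146

Baby-step giant-step with m = ceil(sqrt(6298)) = 80.
Baby table (4093^j mod 6299 for j=0..79):
  0:1  1:4093  2:3608  3:2688  4:3930  5:4143  6:391  7:417
  8:6051  9:5374  10:5973  11:1070  12:1705  13:5572  14:3816  15:3667
  16:4813  17:2636  18:5260  19:5497  20:5492  21:3924  22:4781  23:3939
  24:3186  25:1368  26:5712  27:3627  28:4867  29:3193  30:4823  31:5772
  32:3546  33:882  34:699  35:1261  36:2392  37:1810  38:706  39:4716
  40:2452  41:1729  42:3020  43:2222  44:5189  45:4648  46:1284  47:2046
  48:2907  49:5839  50:621  51:3256  52:4423  53:13  54:2817  55:2811
  56:3449  57:698  58:3467  59:5083  60:5421  61:3075  62:573  63:2061
  64:1312  65:3268  66:3147  67:5515  68:3578  69:5878  70:2773  71:5390
  72:2172  73:2107  74:620  75:5462  76:815  77:3624  78:5186  79:4967
Giant step factor: 4093^(-80) ≡ 4991 (mod 6299).
Scan 1819·4991^i mod 6299 for i = 0, 1, …:
  i=0: 1819   i=1: 1770   i=2: 2872   i=3: 3927
  i=4: 3468   i=5: 5435   i=6: 2591   i=7: 6133
  i=8: 2962   i=9: 5888     …   i=25: 4953
  i=26: 3147
Match at i=26, j=66: x = 26·80 + 66 = 2146.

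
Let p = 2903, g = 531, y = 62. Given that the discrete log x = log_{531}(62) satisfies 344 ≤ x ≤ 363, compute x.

359

Compute 531^344 mod 2903 = 1714, then multiply by 531 repeatedly:
  531^344=1714  531^345=1495  531^346=1326  531^347=1580  531^348=13
  531^349=1097  531^350=1907  531^351=2373  531^352=161  531^353=1304
  531^354=1510  531^355=582  531^356=1324  531^357=518  531^358=2176
  531^359=62
Found 62 at exponent 359.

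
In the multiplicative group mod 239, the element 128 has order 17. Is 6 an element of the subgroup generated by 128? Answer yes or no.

⟨128⟩ has order 17; its elements mod 239 are {1, 6, 22, 36, 40, 51, 67, 71, 75, 101, 128, 132, 163, 166, 187, 211, 216}.
6 is in this set.

yes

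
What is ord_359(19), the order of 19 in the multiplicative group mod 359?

358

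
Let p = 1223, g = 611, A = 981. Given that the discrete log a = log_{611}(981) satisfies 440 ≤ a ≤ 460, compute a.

Compute 611^440 mod 1223 = 919, then multiply by 611 repeatedly:
  611^440=919  611^441=152  611^442=1147  611^443=38  611^444=1204
  611^445=621  611^446=301  611^447=461  611^448=381  611^449=421
  611^450=401  611^451=411  611^452=406  611^453=1020  611^454=713
  611^455=255  611^456=484  611^457=981
Found 981 at exponent 457.

457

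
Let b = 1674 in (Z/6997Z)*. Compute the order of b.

583

The order of 1674 must divide p − 1 = 6996 = 2^2 · 3 · 11 · 53.
Divisors: 1, 2, 3, 4, 6, 11, 12, 22, 33, 44, 53, 66, 106, 132, 159, 212, 318, 583, 636, 1166, 1749, 2332, 3498, 6996.
Check each in increasing order: 1674^1 ≡ 1674;  1674^2 ≡ 3476;  1674^3 ≡ 4317;  1674^4 ≡ 5754;  1674^6 ≡ 3478;  1674^11 ≡ 2319;  1674^12 ≡ 5668;  1674^22 ≡ 4065;  1674^33 ≡ 1776;  1674^44 ≡ 4308;  1674^53 ≡ 998;  1674^66 ≡ 5526;  1674^106 ≡ 2430;  1674^132 ≡ 1768;  1674^159 ≡ 4178;  1674^212 ≡ 6429;  1674^318 ≡ 5166;  1674^583 ≡ 1.
Smallest exponent giving 1 is 583.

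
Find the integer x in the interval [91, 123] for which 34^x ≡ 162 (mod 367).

110

Compute 34^91 mod 367 = 310, then multiply by 34 repeatedly:
  34^91=310  34^92=264  34^93=168  34^94=207  34^95=65
  34^96=8  34^97=272  34^98=73  34^99=280  34^100=345
  34^101=353  34^102=258  34^103=331  34^104=244  34^105=222
  34^106=208  34^107=99  34^108=63  34^109=307  34^110=162
Found 162 at exponent 110.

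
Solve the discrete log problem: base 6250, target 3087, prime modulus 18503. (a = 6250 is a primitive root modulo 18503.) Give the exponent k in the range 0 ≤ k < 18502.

6711

Baby-step giant-step with m = ceil(sqrt(18502)) = 137.
Baby table (6250^j mod 18503 for j=0..136):
  0:1  1:6250  2:2667  3:16050  4:7737  5:7911  6:3734  7:5217
  8:3964  9:17986  10:6775  11:8886  12:9997  13:15122  14:17679  15:12337
  16:4249  17:4445  18:8247  19:12895  20:13185  21:12391  22:8695  23:439
  24:5306  25:5124  26:14810  27:10494  28:12868  29:10962  30:14394  31:914
  32:13576  33:13745  34:15324  35:3472  36:14484  37:8324  38:13067  39:15011
  40:8540  41:12348  42:17490  43:15279  44:18270  45:5487  46:7691  47:16459
  48:10573  49:7037  50:18122  51:5637  52:1538  53:9443  54:12683  55:1898
  56:2077  57:10647  58:6962  59:11947  60:9145  61:483  62:2761  63:11454
  64:17896  65:17868  66:9395  67:8731  68:3403  69:8803  70:9331  71:15797
  72:17745  73:17771  74:13744  75:9074  76:805  77:16937  78:587  79:5156
  80:11277  81:3323  82:8384  83:18007  84:8504  85:9384  86:13993  87:11072
  88:17283  89:16739  90:2788  91:13677  92:15893  93:7146  94:14761  95:292
  96:11706  97:1638  98:5341  99:1838  100:15640  101:17154  102:6118  103:10302
  104:15563  105:16982  106:4292  107:14153  108:11910  109:18434  110:12822  111:1007
  112:2730  113:2734  114:9231  115:1396  116:10087  117:4029  118:17170  119:13603
  120:15968  121:13321  122:11253  123:1347  124:18388  125:2867  126:7846  127:4550
  128:16892  129:15385  130:14662  131:10644  132:6715  133:3946  134:16504  135:14278
  136:16034
Giant step factor: 6250^(-137) ≡ 5360 (mod 18503).
Scan 3087·5360^i mod 18503 for i = 0, 1, …:
  i=0: 3087   i=1: 4638   i=2: 10151   i=3: 10540
  i=4: 4741   i=5: 7141   i=6: 11556   i=7: 10619
  i=8: 2612   i=9: 12052     …   i=47: 8474
  i=48: 14278
Match at i=48, j=135: k = 48·137 + 135 = 6711.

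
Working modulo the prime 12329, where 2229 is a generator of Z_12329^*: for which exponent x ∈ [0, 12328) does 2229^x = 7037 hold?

2217

Baby-step giant-step with m = ceil(sqrt(12328)) = 112.
Baby table (2229^j mod 12329 for j=0..111):
  0:1  1:2229  2:12183  3:7449  4:8987  5:9727  6:7101  7:10022
  8:11219  9:3939  10:1783  11:4369  12:10920  13:3234  14:8450  15:8667
  16:11529  17:4505  18:5839  19:8036  20:10536  21:10328  22:2869  23:8579
  24:312  25:5024  26:3764  27:6236  28:5261  29:1890  30:8621  31:7627
  32:11221  33:8397  34:1491  35:6938  36:4236  37:10359  38:10323  39:4053
  40:9309  41:54  42:9405  43:4445  44:7718  45:4467  46:7440  47:1255
  48:11041  49:1705  50:3113  51:9979  52:1675  53:10217  54:2030  55:127
  56:11845  57:6116  58:9019  59:7081  60:2429  61:1810  62:2907  63:6978
  64:7093  65:4519  66:58  67:5992  68:3861  69:527  70:3428  71:9361
  72:5001  73:1813  74:9594  75:6540  76:4782  77:6822  78:4581  79:2637
  80:9269  81:9526  82:2916  83:2381  84:5779  85:9915  86:6967  87:7232
  88:6125  89:4422  90:5767  91:7825  92:8719  93:4147  94:9242  95:10988
  96:6858  97:10851  98:9710  99:6195  100:175  101:7876  102:11437  103:9030
  104:6942  105:823  106:9775  107:3132  108:3014  109:11230  110:3800  111:177
Giant step factor: 2229^(-112) ≡ 2466 (mod 12329).
Scan 7037·2466^i mod 12329 for i = 0, 1, …:
  i=0: 7037   i=1: 6339   i=2: 11131   i=3: 4692
  i=4: 5870   i=5: 1174   i=6: 10098   i=7: 9417
  i=8: 6815   i=9: 1363     …   i=18: 9781
  i=19: 4422
Match at i=19, j=89: x = 19·112 + 89 = 2217.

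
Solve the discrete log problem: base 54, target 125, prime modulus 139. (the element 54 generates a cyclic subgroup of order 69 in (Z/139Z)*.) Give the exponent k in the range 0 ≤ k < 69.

21

Baby-step giant-step with m = ceil(sqrt(69)) = 9.
Baby table (54^j mod 139 for j=0..8):
  0:1  1:54  2:136  3:116  4:9  5:69  6:112  7:71
  8:81
Giant step factor: 54^(-9) ≡ 77 (mod 139).
Scan 125·77^i mod 139 for i = 0, 1, …:
  i=0: 125   i=1: 34   i=2: 116
Match at i=2, j=3: k = 2·9 + 3 = 21.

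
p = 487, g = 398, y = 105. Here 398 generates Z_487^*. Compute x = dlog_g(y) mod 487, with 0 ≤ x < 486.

Baby-step giant-step with m = ceil(sqrt(486)) = 23.
Baby table (398^j mod 487 for j=0..22):
  0:1  1:398  2:129  3:207  4:83  5:405  6:480  7:136
  8:71  9:12  10:393  11:87  12:49  13:22  14:477  15:403
  16:171  17:365  18:144  19:333  20:70  21:101  22:264
Giant step factor: 398^(-23) ≡ 418 (mod 487).
Scan 105·418^i mod 487 for i = 0, 1, …:
  i=0: 105   i=1: 60   i=2: 243   i=3: 278
  i=4: 298   i=5: 379   i=6: 147   i=7: 84
  i=8: 48   i=9: 97     …   i=17: 100
  i=18: 405
Match at i=18, j=5: x = 18·23 + 5 = 419.

419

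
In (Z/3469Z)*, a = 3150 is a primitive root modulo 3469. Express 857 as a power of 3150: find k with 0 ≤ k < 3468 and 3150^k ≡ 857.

2380

Baby-step giant-step with m = ceil(sqrt(3468)) = 59.
Baby table (3150^j mod 3469 for j=0..58):
  0:1  1:3150  2:1160  3:1143  4:3097  5:722  6:2105  7:1491
  8:3093  9:1998  10:934  11:388  12:1112  13:2579  14:2921  15:1362
  16:2616  17:1525  18:2654  19:3279  20:1637  21:1616  22:1377  23:1300
  24:1580  25:2454  26:1168  27:2060  28:1970  29:2928  30:2598  31:329
  32:2588  33:50  34:1395  35:2496  36:1646  37:2214  38:1410  39:1180
  40:1701  41:2014  42:2768  43:1603  44:2055  45:96  46:597  47:352
  48:2189  49:2447  50:3401  51:878  52:907  53:2063  54:1013  55:2939
  56:2558  57:2682  58:1285
Giant step factor: 3150^(-59) ≡ 224 (mod 3469).
Scan 857·224^i mod 3469 for i = 0, 1, …:
  i=0: 857   i=1: 1173   i=2: 2577   i=3: 1394
  i=4: 46   i=5: 3366   i=6: 1211   i=7: 682
  i=8: 132   i=9: 1816     …   i=39: 2098
  i=40: 1637
Match at i=40, j=20: k = 40·59 + 20 = 2380.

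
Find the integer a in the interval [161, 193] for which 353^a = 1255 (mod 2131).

177

Compute 353^161 mod 2131 = 160, then multiply by 353 repeatedly:
  353^161=160  353^162=1074  353^163=1935  353^164=1135  353^165=27
  353^166=1007  353^167=1725  353^168=1590  353^169=817  353^170=716
  353^171=1290  353^172=1467  353^173=18  353^174=2092  353^175=1150
  353^176=1060  353^177=1255
Found 1255 at exponent 177.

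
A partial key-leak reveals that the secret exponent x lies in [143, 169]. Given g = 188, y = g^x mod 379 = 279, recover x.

155

Compute 188^143 mod 379 = 298, then multiply by 188 repeatedly:
  188^143=298  188^144=311  188^145=102  188^146=226  188^147=40
  188^148=319  188^149=90  188^150=244  188^151=13  188^152=170
  188^153=124  188^154=193  188^155=279
Found 279 at exponent 155.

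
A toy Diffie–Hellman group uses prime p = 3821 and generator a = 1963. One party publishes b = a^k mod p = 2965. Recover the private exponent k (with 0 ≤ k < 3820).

Baby-step giant-step with m = ceil(sqrt(3820)) = 62.
Baby table (1963^j mod 3821 for j=0..61):
  0:1  1:1963  2:1801  3:938  4:3393  5:456  6:1014  7:3562
  8:3597  9:3524  10:1602  11:43  12:347  13:1023  14:2124  15:701
  16:503  17:1571  18:326  19:1831  20:2513  21:108  22:1849  23:3458
  24:1958  25:3449  26:3396  27:2524  28:2596  29:2555  30:2313  31:1071
  32:823  33:3087  34:3496  35:132  36:3109  37:830  38:1544  39:819
  40:2877  41:113  42:201  43:1000  44:2827  45:1309  46:1855  47:3773
  48:1301  49:1435  50:828  51:1439  52:1038  53:1001  54:969  55:3110
  56:2793  57:3345  58:1757  59:2449  60:569  61:1215
Giant step factor: 1963^(-62) ≡ 1614 (mod 3821).
Scan 2965·1614^i mod 3821 for i = 0, 1, …:
  i=0: 2965   i=1: 1618   i=2: 1709   i=3: 3385
  i=4: 3181   i=5: 2531   i=6: 385   i=7: 2388
  i=8: 2664   i=9: 1071
Match at i=9, j=31: k = 9·62 + 31 = 589.

589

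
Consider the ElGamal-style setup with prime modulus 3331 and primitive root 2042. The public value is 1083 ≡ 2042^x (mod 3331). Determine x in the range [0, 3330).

Baby-step giant-step with m = ceil(sqrt(3330)) = 58.
Baby table (2042^j mod 3331 for j=0..57):
  0:1  1:2042  2:2683  3:2522  4:198  5:1265  6:1605  7:3037
  8:2563  9:645  10:1345  11:1746  12:1162  13:1132  14:3161  15:2615
  16:237  17:959  18:2981  19:1465  20:292  21:15  22:651  23:273
  24:1189  25:2970  26:2320  27:758  28:2252  29:1804  30:3013  31:189
  32:2873  33:775  34:325  35:781  36:2584  37:224  38:1061  39:1412
  40:1989  41:1049  42:225  43:3103  44:764  45:1180  46:1247  47:1490
  48:1377  49:470  50:412  51:1892  52:2835  53:3123  54:1632  55:1544
  56:1722  57:2119
Giant step factor: 2042^(-58) ≡ 2527 (mod 3331).
Scan 1083·2527^i mod 3331 for i = 0, 1, …:
  i=0: 1083   i=1: 1990   i=2: 2251   i=3: 2260
  i=4: 1686   i=5: 173   i=6: 810   i=7: 1636
  i=8: 401   i=9: 703     …   i=19: 2849
  i=20: 1132
Match at i=20, j=13: x = 20·58 + 13 = 1173.

1173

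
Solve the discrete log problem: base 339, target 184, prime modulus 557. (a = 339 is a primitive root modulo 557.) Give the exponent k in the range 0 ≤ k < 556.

Baby-step giant-step with m = ceil(sqrt(556)) = 24.
Baby table (339^j mod 557 for j=0..23):
  0:1  1:339  2:179  3:525  4:292  5:399  6:467  7:125
  8:43  9:95  10:456  11:295  12:302  13:447  14:29  15:362
  16:178  17:186  18:113  19:431  20:175  21:283  22:133  23:527
Giant step factor: 339^(-24) ≡ 205 (mod 557).
Scan 184·205^i mod 557 for i = 0, 1, …:
  i=0: 184   i=1: 401   i=2: 326   i=3: 547
  i=4: 178
Match at i=4, j=16: k = 4·24 + 16 = 112.

112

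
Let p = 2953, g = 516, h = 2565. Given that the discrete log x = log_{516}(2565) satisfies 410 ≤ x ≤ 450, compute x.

Compute 516^410 mod 2953 = 1643, then multiply by 516 repeatedly:
  516^410=1643  516^411=277  516^412=1188  516^413=1737  516^414=1533
  516^415=2577  516^416=882  516^417=350  516^418=467  516^419=1779
  516^420=2534  516^421=2318  516^422=123  516^423=1455  516^424=718
  516^425=1363  516^426=494  516^427=946  516^428=891  516^429=2041
  516^430=1888  516^431=2671  516^432=2138  516^433=1739  516^434=2565
Found 2565 at exponent 434.

434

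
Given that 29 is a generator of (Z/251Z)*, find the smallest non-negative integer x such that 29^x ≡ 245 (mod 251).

Baby-step giant-step with m = ceil(sqrt(250)) = 16.
Baby table (29^j mod 251 for j=0..15):
  0:1  1:29  2:88  3:42  4:214  5:182  6:7  7:203
  8:114  9:43  10:243  11:19  12:49  13:166  14:45  15:50
Giant step factor: 29^(-16) ≡ 121 (mod 251).
Scan 245·121^i mod 251 for i = 0, 1, …:
  i=0: 245   i=1: 27   i=2: 4   i=3: 233
  i=4: 81   i=5: 12   i=6: 197   i=7: 243
Match at i=7, j=10: x = 7·16 + 10 = 122.

122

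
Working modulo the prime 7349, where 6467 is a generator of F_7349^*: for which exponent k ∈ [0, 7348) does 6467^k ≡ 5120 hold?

6600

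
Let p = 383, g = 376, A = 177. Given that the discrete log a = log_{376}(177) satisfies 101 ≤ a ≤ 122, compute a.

105

Compute 376^101 mod 383 = 381, then multiply by 376 repeatedly:
  376^101=381  376^102=14  376^103=285  376^104=303  376^105=177
Found 177 at exponent 105.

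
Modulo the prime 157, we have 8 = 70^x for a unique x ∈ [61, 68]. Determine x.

63

Compute 70^61 mod 157 = 5, then multiply by 70 repeatedly:
  70^61=5  70^62=36  70^63=8
Found 8 at exponent 63.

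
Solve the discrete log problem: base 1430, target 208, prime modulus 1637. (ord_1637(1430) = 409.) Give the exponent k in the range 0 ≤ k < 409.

254

Baby-step giant-step with m = ceil(sqrt(409)) = 21.
Baby table (1430^j mod 1637 for j=0..20):
  0:1  1:1430  2:287  3:1160  4:519  5:609  6:1623  7:1261
  8:893  9:130  10:919  11:1296  12:196  13:353  14:594  15:1454
  16:230  17:1500  18:530  19:1606  20:1506
Giant step factor: 1430^(-21) ≡ 269 (mod 1637).
Scan 208·269^i mod 1637 for i = 0, 1, …:
  i=0: 208   i=1: 294   i=2: 510   i=3: 1319
  i=4: 1219   i=5: 511   i=6: 1588   i=7: 1552
  i=8: 53   i=9: 1161   i=10: 1279   i=11: 281
  i=12: 287
Match at i=12, j=2: k = 12·21 + 2 = 254.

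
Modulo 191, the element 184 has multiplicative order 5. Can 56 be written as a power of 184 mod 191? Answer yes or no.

no

⟨184⟩ has order 5; its elements mod 191 are {1, 39, 49, 109, 184}.
56 is not in this set.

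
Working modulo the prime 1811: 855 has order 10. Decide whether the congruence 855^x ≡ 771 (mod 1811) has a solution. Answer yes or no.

yes

⟨855⟩ has order 10; its elements mod 1811 are {1, 433, 619, 771, 855, 956, 1040, 1192, 1378, 1810}.
771 is in this set.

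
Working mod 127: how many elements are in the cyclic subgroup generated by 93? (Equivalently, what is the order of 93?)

126

The order of 93 must divide p − 1 = 126 = 2 · 3^2 · 7.
Divisors: 1, 2, 3, 6, 7, 9, 14, 18, 21, 42, 63, 126.
Check each in increasing order: 93^1 ≡ 93;  93^2 ≡ 13;  93^3 ≡ 66;  93^6 ≡ 38;  93^7 ≡ 105;  93^9 ≡ 95;  93^14 ≡ 103;  93^18 ≡ 8;  93^21 ≡ 20;  93^42 ≡ 19;  93^63 ≡ 126;  93^126 ≡ 1.
Smallest exponent giving 1 is 126.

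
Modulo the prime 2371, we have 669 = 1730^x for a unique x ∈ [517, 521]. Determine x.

517

Compute 1730^517 mod 2371 = 669, then multiply by 1730 repeatedly:
  1730^517=669
Found 669 at exponent 517.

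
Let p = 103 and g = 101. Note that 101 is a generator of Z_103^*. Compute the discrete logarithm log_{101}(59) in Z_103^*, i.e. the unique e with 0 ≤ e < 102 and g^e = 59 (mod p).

88

Baby-step giant-step with m = ceil(sqrt(102)) = 11.
Baby table (101^j mod 103 for j=0..10):
  0:1  1:101  2:4  3:95  4:16  5:71  6:64  7:78
  8:50  9:3  10:97
Giant step factor: 101^(-11) ≡ 43 (mod 103).
Scan 59·43^i mod 103 for i = 0, 1, …:
  i=0: 59   i=1: 65   i=2: 14   i=3: 87
  i=4: 33   i=5: 80   i=6: 41   i=7: 12
  i=8: 1
Match at i=8, j=0: e = 8·11 + 0 = 88.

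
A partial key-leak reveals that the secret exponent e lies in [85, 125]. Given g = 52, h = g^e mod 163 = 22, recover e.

114

Compute 52^85 mod 163 = 75, then multiply by 52 repeatedly:
  52^85=75  52^86=151  52^87=28  52^88=152  52^89=80
  52^90=85  52^91=19  52^92=10  52^93=31  52^94=145
  52^95=42  52^96=65  52^97=120  52^98=46  52^99=110
  52^100=15  52^101=128  52^102=136  52^103=63  52^104=16
  52^105=17  52^106=69  52^107=2  52^108=104  52^109=29
  52^110=41  52^111=13  52^112=24  52^113=107  52^114=22
Found 22 at exponent 114.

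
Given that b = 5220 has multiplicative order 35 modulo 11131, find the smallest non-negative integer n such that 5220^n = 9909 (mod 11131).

Successive powers of 5220 modulo 11131:
  5220^0=1  5220^1=5220  5220^2=10843  5220^3=10456  5220^4=5027  5220^5=5173
  5220^6=10385  5220^7=1730  5220^8=3359  5220^9=2655  5220^10=1005  5220^11=3399
  5220^12=11097  5220^13=616  5220^14=9792  5220^15=688  5220^16=7178  5220^17=2214
  5220^18=3102  5220^19=7966  5220^20=8235  5220^21=9909
So 5220^21 ≡ 9909 (mod 11131), giving n = 21.

21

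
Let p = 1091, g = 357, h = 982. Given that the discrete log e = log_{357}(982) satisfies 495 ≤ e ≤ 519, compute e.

507

Compute 357^495 mod 1091 = 581, then multiply by 357 repeatedly:
  357^495=581  357^496=127  357^497=608  357^498=1038  357^499=717
  357^500=675  357^501=955  357^502=543  357^503=744  357^504=495
  357^505=1064  357^506=180  357^507=982
Found 982 at exponent 507.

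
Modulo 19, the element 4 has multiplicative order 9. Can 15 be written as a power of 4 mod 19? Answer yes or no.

no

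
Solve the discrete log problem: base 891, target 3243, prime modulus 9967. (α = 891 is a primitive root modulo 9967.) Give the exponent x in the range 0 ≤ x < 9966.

Baby-step giant-step with m = ceil(sqrt(9966)) = 100.
Baby table (891^j mod 9967 for j=0..99):
  0:1  1:891  2:6488  3:9915  4:3503  5:1502  6:2704  7:7217
  8:1632  9:8897  10:3462  11:4839  12:5805  13:9349  14:7514  15:7117
  16:2235  17:7952  18:8662  19:3384  20:5110  21:8058  22:3438  23:3389
  24:9565  25:630  26:3178  27:970  28:7108  29:4183  30:9362  31:9130
  32:1758  33:1559  34:3656  35:8254  36:8635  37:9228  38:9340  39:9462
  40:8527  41:2703  42:6326  43:5111  44:8949  45:9926  46:3337  47:3101
  48:2132  49:5882  50:8187  51:8740  52:3113  53:2857  54:4002  55:7563
  56:941  57:1203  58:5404  59:903  60:7213  61:8035  62:2879  63:3670
  64:794  65:9764  66:8500  67:8547  68:589  69:6515  70:4071  71:9240
  72:98  73:7582  74:7903  75:4871  76:4416  77:7658  78:5850  79:9576
  80:464  81:4777  82:398  83:5773  84:771  85:9205  86:8781  87:9743
  88:9723  89:1870  90:1681  91:2721  92:2430  93:2291  94:8013  95:3211
  96:472  97:1938  98:2467  99:5357
Giant step factor: 891^(-100) ≡ 9201 (mod 9967).
Scan 3243·9201^i mod 9967 for i = 0, 1, …:
  i=0: 3243   i=1: 7612   i=2: 9870   i=3: 4533
  i=4: 6205   i=5: 1229   i=6: 5451   i=7: 707
  i=8: 6623   i=9: 9952     …   i=27: 9115
  i=28: 4777
Match at i=28, j=81: x = 28·100 + 81 = 2881.

2881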